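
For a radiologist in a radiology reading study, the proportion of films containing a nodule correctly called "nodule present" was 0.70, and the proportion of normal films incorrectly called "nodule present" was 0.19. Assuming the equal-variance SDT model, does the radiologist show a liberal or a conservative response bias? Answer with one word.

conservative

z(H) = 0.524, z(FA) = -0.878
c = −½·(z(H) + z(FA)) = 0.177
c > 0 → conservative criterion (biased toward responding “no”).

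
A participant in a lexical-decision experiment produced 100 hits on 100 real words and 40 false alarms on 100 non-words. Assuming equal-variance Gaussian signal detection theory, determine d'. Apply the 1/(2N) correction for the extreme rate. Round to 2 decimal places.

d' = 2.83

The hit rate is 100/100 = 1, so apply the 1/(2N) correction: H → 1 − 1/(2·100) = 0.99500.
z(H) = z(0.99500) = 2.576
z(FA) = z(0.40000) = -0.253
d' = 2.576 − (-0.253) = 2.829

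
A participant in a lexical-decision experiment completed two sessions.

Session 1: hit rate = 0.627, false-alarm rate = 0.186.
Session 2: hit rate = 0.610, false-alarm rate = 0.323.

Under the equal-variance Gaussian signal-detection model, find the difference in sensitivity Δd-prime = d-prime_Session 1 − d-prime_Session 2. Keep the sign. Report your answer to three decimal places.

Δd-prime = 0.478

Session 1: z(0.627) = 0.3239, z(0.186) = -0.8927, d' = 1.2166
Session 2: z(0.610) = 0.2793, z(0.323) = -0.4593, d' = 0.7386
Δd' = d'_Session 1 − d'_Session 2 = 1.2166 − 0.7386 = 0.4780
Session 1 has the higher sensitivity.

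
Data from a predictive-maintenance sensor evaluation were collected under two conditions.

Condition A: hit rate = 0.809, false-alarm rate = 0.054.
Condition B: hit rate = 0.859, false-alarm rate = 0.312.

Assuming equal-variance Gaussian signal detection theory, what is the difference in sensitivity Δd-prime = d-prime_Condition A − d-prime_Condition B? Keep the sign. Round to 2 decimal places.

Δd-prime = 0.92

Condition A: z(0.809) = 0.874, z(0.054) = -1.607, d' = 2.481
Condition B: z(0.859) = 1.076, z(0.312) = -0.490, d' = 1.566
Δd' = d'_Condition A − d'_Condition B = 2.481 − 1.566 = 0.915
Condition A has the higher sensitivity.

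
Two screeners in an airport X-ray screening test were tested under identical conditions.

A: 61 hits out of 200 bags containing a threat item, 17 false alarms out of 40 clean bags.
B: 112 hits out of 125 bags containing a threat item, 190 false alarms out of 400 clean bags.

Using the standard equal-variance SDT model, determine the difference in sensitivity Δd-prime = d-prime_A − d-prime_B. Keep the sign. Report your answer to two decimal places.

Δd-prime = -1.64

A: z(0.3050) = -0.510, z(0.4250) = -0.189, d' = -0.321
B: z(0.8960) = 1.259, z(0.4750) = -0.063, d' = 1.322
Δd' = d'_A − d'_B = -0.321 − 1.322 = -1.643
B has the higher sensitivity.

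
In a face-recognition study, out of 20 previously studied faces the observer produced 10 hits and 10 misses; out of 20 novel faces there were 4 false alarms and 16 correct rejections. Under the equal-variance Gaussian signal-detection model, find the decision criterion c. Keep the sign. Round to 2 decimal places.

H = 10/20 = 0.5000
FA = 4/20 = 0.2000
z(H) = z(0.5000) = 0.000
z(FA) = z(0.2000) = -0.842
c = −½·[z(H) + z(FA)] = −0.5 × (0.000 + (-0.842)) = 0.421

c = 0.42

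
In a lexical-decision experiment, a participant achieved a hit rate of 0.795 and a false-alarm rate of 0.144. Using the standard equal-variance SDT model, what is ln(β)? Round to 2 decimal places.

ln β = 0.23

z(H) = z(0.795) = 0.824
z(FA) = z(0.144) = -1.063
ln β = −½·[z(H)² − z(FA)²] = −0.5 × (0.679 − 1.130) = 0.2255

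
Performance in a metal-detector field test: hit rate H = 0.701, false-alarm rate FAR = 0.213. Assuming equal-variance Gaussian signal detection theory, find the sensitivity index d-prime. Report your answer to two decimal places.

d-prime = 1.32

z(0.701) = 0.5273, z(0.213) = -0.7961
d' = z(H) − z(FA) = 0.5273 − (-0.7961) = 1.3234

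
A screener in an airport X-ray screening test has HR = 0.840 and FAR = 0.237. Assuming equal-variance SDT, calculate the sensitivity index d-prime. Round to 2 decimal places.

Φ⁻¹(H) = 0.9945
Φ⁻¹(FA) = -0.7160
d' = z(H) − z(FA) = 0.9945 − (-0.7160) = 1.7105

d-prime = 1.71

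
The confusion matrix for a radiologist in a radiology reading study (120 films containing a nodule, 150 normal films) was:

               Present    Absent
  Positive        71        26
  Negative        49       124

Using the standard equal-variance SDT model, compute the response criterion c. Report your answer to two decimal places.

H = 71/120 = 0.5917
FA = 26/150 = 0.1733
z(0.5917) = 0.2319, z(0.1733) = -0.9412
c = −½·[z(H) + z(FA)] = −0.5 × (0.2319 + (-0.9412)) = 0.35465

c = 0.35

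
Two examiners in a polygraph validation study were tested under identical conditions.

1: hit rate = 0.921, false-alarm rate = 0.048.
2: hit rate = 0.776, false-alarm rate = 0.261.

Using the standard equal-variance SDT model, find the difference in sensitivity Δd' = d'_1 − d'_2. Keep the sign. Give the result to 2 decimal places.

Δd' = 1.68

1: z(0.921) = 1.412, z(0.048) = -1.665, d' = 3.077
2: z(0.776) = 0.759, z(0.261) = -0.640, d' = 1.399
Δd' = d'_1 − d'_2 = 3.077 − 1.399 = 1.678
1 has the higher sensitivity.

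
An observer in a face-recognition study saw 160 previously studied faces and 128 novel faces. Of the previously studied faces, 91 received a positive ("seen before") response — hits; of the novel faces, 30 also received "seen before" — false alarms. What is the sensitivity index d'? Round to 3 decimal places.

d' = 0.898

H = 91/160 = 0.5687
FA = 30/128 = 0.2344
z(H) = 0.1731
z(FA) = -0.7244
d' = z(H) − z(FA) = 0.1731 − (-0.7244) = 0.8975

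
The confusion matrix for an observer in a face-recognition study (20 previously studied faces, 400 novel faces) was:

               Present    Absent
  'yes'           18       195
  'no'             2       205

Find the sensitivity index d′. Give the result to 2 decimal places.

d′ = 1.31

H = 18/20 = 0.9000
FA = 195/400 = 0.4875
z(0.9000) = 1.282, z(0.4875) = -0.031
d' = z(H) − z(FA) = 1.282 − (-0.031) = 1.313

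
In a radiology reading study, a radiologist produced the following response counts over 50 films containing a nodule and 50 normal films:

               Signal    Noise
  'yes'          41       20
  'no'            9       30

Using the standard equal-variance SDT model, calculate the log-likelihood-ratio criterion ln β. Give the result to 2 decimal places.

ln β = -0.39

H = 41/50 = 0.8200
FA = 20/50 = 0.4000
Φ⁻¹(0.8200) = 0.915, Φ⁻¹(0.4000) = -0.253
ln β = −½·[z(H)² − z(FA)²] = −0.5 × (0.837 − 0.064) = -0.3865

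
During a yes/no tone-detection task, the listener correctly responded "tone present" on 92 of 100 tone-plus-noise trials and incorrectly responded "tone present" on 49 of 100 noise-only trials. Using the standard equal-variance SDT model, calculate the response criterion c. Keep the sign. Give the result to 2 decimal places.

H = 92/100 = 0.9200
FA = 49/100 = 0.4900
z(H) = z(0.9200) = 1.405
z(FA) = z(0.4900) = -0.025
c = −½·[z(H) + z(FA)] = −0.5 × (1.405 + (-0.025)) = -0.690

c = -0.69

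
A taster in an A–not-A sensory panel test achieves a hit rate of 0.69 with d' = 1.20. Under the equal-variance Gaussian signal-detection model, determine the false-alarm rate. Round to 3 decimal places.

z(hit rate) = z(0.69) = 0.4959
z(FA) = z(H) − d' = 0.4959 − 1.20 = -0.7041
false-alarm rate = Φ(-0.7041) = 0.2407

false-alarm rate = 0.241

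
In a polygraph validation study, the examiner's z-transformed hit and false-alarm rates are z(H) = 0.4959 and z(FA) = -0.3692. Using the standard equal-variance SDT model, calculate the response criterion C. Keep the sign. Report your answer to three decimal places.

c = −½·[z(H) + z(FA)] = −½·(0.4959 + (-0.3692)) = -0.06335

C = -0.063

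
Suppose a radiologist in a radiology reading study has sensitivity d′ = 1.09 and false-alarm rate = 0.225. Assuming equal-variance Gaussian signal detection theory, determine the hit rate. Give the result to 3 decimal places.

hit rate = 0.631

z(false-alarm rate) = z(0.225) = -0.7554
z(H) = z(FA) + d' = -0.7554 + 1.09 = 0.3346
hit rate = Φ(0.3346) = 0.6310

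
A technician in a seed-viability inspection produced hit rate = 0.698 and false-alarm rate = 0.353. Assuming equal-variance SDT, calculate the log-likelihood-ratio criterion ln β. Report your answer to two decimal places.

z(H) = z(0.698) = 0.519
z(FA) = z(0.353) = -0.377
ln β = −½·[z(H)² − z(FA)²] = −0.5 × (0.269 − 0.142) = -0.0635

ln β = -0.06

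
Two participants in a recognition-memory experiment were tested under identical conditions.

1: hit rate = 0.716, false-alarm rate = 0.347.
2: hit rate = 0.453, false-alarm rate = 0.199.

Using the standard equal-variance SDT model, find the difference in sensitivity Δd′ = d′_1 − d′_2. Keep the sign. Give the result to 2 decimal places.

1: z(0.716) = 0.571, z(0.347) = -0.393, d' = 0.964
2: z(0.453) = -0.118, z(0.199) = -0.845, d' = 0.727
Δd' = d'_1 − d'_2 = 0.964 − 0.727 = 0.237
1 has the higher sensitivity.

Δd′ = 0.24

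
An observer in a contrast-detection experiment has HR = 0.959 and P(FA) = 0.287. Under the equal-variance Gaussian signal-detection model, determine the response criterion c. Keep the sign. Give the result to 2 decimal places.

Φ⁻¹(H) = Φ⁻¹(0.959) = 1.7392
Φ⁻¹(FA) = Φ⁻¹(0.287) = -0.5622
c = −½·[z(H) + z(FA)] = −0.5 × (1.7392 + (-0.5622)) = -0.5885
c < 0: the observer has a liberal response bias.

c = -0.59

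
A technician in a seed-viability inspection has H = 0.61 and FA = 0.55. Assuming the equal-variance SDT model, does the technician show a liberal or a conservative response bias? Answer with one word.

z(H) = 0.279, z(FA) = 0.126
c = −½·(z(H) + z(FA)) = -0.2025
c < 0 → liberal criterion (biased toward responding “yes”).

liberal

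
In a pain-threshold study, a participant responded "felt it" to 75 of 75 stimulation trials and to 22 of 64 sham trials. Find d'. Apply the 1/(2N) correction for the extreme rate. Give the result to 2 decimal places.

The hit rate is 75/75 = 1, so apply the 1/(2N) correction: H → 1 − 1/(2·75) = 0.99333.
z(H) = z(0.99333) = 2.475
z(FA) = z(0.34375) = -0.402
d' = 2.475 − (-0.402) = 2.877

d' = 2.88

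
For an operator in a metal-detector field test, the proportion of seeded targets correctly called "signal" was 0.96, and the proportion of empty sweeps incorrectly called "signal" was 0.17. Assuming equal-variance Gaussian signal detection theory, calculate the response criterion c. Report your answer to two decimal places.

c = -0.40

z(H) = 1.751
z(FA) = -0.954
c = −½·[z(H) + z(FA)] = −0.5 × (1.751 + (-0.954)) = -0.3985
c < 0: the operator has a liberal response bias.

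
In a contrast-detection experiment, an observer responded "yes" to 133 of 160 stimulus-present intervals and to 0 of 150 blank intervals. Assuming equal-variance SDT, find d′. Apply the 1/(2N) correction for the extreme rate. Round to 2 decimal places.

The false-alarm rate is 0/150 = 0, so apply the 1/(2N) correction: FA → 1/(2·150) = 0.00333.
z(H) = z(0.83125) = 0.959
z(FA) = z(0.00333) = -2.713
d' = 0.959 − (-2.713) = 3.672

d′ = 3.67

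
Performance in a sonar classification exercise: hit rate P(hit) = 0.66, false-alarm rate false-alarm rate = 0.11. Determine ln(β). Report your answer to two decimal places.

z(H) = z(0.66) = 0.412
z(FA) = z(0.11) = -1.227
ln β = −½·[z(H)² − z(FA)²] = −0.5 × (0.170 − 1.506) = 0.668

ln β = 0.67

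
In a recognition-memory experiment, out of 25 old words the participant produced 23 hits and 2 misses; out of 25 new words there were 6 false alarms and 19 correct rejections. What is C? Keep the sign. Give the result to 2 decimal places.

H = 23/25 = 0.9200
FA = 6/25 = 0.2400
z(H) = 1.405
z(FA) = -0.706
c = −½·[z(H) + z(FA)] = −0.5 × (1.405 + (-0.706)) = -0.3495
c < 0: the participant has a liberal response bias.

C = -0.35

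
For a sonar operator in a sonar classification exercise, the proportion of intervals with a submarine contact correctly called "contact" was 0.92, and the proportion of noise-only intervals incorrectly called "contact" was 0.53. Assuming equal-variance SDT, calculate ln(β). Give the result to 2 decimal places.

ln β = -0.98

Φ⁻¹(0.92) = 1.405, Φ⁻¹(0.53) = 0.075
ln β = −½·[z(H)² − z(FA)²] = −0.5 × (1.974 − 0.006) = -0.984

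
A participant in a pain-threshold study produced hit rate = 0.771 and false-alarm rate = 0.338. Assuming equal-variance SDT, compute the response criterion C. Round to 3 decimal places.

C = -0.162

z(H) = z(0.771) = 0.7421
z(FA) = z(0.338) = -0.4179
c = −½·[z(H) + z(FA)] = −0.5 × (0.7421 + (-0.4179)) = -0.1621
c < 0: the participant has a liberal response bias.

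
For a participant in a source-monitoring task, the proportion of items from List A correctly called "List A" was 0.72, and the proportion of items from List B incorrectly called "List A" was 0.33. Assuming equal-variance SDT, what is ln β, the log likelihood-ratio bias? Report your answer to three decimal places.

z(H) = z(0.72) = 0.5828
z(FA) = z(0.33) = -0.4399
ln β = −½·[z(H)² − z(FA)²] = −0.5 × (0.3397 − 0.1935) = -0.0731

ln β = -0.073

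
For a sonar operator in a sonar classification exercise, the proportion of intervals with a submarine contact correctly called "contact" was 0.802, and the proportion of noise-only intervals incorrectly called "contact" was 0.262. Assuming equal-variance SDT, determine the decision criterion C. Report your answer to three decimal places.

C = -0.106

z(H) = z(0.802) = 0.8488
z(FA) = z(0.262) = -0.6372
c = −½·[z(H) + z(FA)] = −0.5 × (0.8488 + (-0.6372)) = -0.1058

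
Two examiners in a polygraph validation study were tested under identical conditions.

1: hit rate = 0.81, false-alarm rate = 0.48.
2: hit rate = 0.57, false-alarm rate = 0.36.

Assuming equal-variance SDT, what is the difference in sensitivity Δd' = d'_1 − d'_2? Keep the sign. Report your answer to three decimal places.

Δd' = 0.393

1: z(0.81) = 0.8779, z(0.48) = -0.0502, d' = 0.9281
2: z(0.57) = 0.1764, z(0.36) = -0.3585, d' = 0.5349
Δd' = d'_1 − d'_2 = 0.9281 − 0.5349 = 0.3932
1 has the higher sensitivity.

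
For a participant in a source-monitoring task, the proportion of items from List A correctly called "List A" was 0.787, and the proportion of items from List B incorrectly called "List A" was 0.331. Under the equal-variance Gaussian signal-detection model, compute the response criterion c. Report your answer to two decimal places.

c = -0.18

z(H) = z(0.787) = 0.796
z(FA) = z(0.331) = -0.437
c = −½·[z(H) + z(FA)] = −0.5 × (0.796 + (-0.437)) = -0.1795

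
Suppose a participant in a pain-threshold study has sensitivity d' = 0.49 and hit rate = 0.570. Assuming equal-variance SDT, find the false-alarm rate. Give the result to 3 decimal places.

false-alarm rate = 0.377

z(hit rate) = z(0.570) = 0.1764
z(FA) = z(H) − d' = 0.1764 − 0.49 = -0.3136
false-alarm rate = Φ(-0.3136) = 0.3769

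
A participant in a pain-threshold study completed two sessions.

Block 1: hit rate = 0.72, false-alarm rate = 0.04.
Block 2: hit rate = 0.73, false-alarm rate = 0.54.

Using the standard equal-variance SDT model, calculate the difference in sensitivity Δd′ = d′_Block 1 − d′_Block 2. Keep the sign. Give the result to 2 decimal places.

Block 1: z(0.72) = 0.583, z(0.04) = -1.751, d' = 2.334
Block 2: z(0.73) = 0.613, z(0.54) = 0.100, d' = 0.513
Δd' = d'_Block 1 − d'_Block 2 = 2.334 − 0.513 = 1.821
Block 1 has the higher sensitivity.

Δd′ = 1.82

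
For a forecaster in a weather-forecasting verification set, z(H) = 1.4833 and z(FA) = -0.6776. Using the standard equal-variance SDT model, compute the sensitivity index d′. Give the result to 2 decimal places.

d' = z(H) − z(FA) = 1.4833 − (-0.6776) = 2.1609

d′ = 2.16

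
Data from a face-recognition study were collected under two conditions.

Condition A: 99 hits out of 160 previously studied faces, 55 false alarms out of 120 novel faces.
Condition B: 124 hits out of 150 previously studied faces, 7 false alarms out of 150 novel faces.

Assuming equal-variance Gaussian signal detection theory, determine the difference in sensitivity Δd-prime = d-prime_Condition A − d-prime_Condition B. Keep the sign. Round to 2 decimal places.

Condition A: z(0.6188) = 0.302, z(0.4583) = -0.105, d' = 0.407
Condition B: z(0.8267) = 0.941, z(0.0467) = -1.678, d' = 2.619
Δd' = d'_Condition A − d'_Condition B = 0.407 − 2.619 = -2.212
Condition B has the higher sensitivity.

Δd-prime = -2.21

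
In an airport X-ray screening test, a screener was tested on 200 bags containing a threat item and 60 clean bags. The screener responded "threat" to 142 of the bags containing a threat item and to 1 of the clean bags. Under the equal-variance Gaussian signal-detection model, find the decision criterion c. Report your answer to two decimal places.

H = 142/200 = 0.7100
FA = 1/60 = 0.0167
z(H) = z(0.7100) = 0.553
z(FA) = z(0.0167) = -2.127
c = −½·[z(H) + z(FA)] = −0.5 × (0.553 + (-2.127)) = 0.787

c = 0.79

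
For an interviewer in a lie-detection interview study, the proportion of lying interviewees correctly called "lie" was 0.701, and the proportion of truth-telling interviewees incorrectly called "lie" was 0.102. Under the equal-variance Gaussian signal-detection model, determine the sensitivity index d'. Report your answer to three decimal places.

d' = 1.798

z(0.701) = 0.5273, z(0.102) = -1.2702
d' = z(H) − z(FA) = 0.5273 − (-1.2702) = 1.7975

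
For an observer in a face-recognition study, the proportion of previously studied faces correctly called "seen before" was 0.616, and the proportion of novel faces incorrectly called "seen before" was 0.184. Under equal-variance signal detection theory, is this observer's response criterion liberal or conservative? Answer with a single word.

conservative

z(H) = 0.295, z(FA) = -0.900
c = −½·(z(H) + z(FA)) = 0.3025
c > 0 → conservative criterion (biased toward responding “no”).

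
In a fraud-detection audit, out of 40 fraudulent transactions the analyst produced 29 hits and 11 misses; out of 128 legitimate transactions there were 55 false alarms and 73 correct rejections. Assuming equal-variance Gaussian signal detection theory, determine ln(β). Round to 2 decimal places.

H = 29/40 = 0.7250
FA = 55/128 = 0.4297
z(0.7250) = 0.598, z(0.4297) = -0.177
ln β = −½·[z(H)² − z(FA)²] = −0.5 × (0.358 − 0.031) = -0.1635

ln β = -0.16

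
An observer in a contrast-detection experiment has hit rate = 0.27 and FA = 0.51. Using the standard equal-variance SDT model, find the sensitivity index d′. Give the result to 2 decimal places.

z(H) = -0.613
z(FA) = 0.025
d' = z(H) − z(FA) = -0.613 − 0.025 = -0.638

d′ = -0.64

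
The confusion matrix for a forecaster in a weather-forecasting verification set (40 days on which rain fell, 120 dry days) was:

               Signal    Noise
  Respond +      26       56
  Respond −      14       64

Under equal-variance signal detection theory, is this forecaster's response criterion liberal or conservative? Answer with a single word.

z(H) = 0.385, z(FA) = -0.084
c = −½·(z(H) + z(FA)) = -0.1505
c < 0 → liberal criterion (biased toward responding “yes”).

liberal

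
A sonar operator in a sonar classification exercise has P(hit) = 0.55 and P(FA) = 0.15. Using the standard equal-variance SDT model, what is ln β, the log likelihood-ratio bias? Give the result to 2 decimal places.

ln β = 0.53

z(H) = z(0.55) = 0.126
z(FA) = z(0.15) = -1.036
ln β = −½·[z(H)² − z(FA)²] = −0.5 × (0.016 − 1.073) = 0.5285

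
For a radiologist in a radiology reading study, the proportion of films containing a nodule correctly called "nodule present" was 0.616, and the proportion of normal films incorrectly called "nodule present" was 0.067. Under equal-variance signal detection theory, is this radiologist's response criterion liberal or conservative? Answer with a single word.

conservative

z(H) = 0.295, z(FA) = -1.499
c = −½·(z(H) + z(FA)) = 0.602
c > 0 → conservative criterion (biased toward responding “no”).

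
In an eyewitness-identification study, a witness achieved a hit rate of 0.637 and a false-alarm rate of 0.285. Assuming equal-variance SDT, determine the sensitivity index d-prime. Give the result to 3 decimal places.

z(H) = 0.3505
z(FA) = -0.5681
d' = z(H) − z(FA) = 0.3505 − (-0.5681) = 0.9186

d-prime = 0.919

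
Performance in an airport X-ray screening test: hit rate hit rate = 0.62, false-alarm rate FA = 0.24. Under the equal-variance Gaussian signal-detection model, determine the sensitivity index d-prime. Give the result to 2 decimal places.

d-prime = 1.01

z(H) = 0.305
z(FA) = -0.706
d' = z(H) − z(FA) = 0.305 − (-0.706) = 1.011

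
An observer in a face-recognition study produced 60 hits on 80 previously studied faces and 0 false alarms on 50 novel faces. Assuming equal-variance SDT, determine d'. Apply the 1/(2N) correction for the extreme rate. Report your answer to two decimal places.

d' = 3.00

The false-alarm rate is 0/50 = 0, so apply the 1/(2N) correction: FA → 1/(2·50) = 0.01000.
z(H) = z(0.75000) = 0.674
z(FA) = z(0.01000) = -2.326
d' = 0.674 − (-2.326) = 3.000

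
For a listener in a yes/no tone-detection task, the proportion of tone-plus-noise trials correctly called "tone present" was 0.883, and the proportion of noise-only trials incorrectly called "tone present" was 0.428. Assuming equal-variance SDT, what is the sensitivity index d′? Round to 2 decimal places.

z(0.883) = 1.1901, z(0.428) = -0.1815
d' = z(H) − z(FA) = 1.1901 − (-0.1815) = 1.3716

d′ = 1.37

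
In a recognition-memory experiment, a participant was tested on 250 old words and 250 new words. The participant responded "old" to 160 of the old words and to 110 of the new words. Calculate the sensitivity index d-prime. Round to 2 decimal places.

d-prime = 0.51

H = 160/250 = 0.6400
FA = 110/250 = 0.4400
z(H) = 0.358
z(FA) = -0.151
d' = z(H) − z(FA) = 0.358 − (-0.151) = 0.509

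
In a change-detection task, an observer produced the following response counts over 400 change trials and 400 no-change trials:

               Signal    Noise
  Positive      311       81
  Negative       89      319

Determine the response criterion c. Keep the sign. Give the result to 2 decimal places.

c = 0.03

H = 311/400 = 0.7775
FA = 81/400 = 0.2025
z(H) = 0.7638
z(FA) = -0.8327
c = −½·[z(H) + z(FA)] = −0.5 × (0.7638 + (-0.8327)) = 0.03445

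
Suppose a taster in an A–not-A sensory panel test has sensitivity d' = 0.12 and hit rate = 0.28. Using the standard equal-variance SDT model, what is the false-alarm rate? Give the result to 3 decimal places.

false-alarm rate = 0.241

z(hit rate) = z(0.28) = -0.5828
z(FA) = z(H) − d' = -0.5828 − 0.12 = -0.7028
false-alarm rate = Φ(-0.7028) = 0.2411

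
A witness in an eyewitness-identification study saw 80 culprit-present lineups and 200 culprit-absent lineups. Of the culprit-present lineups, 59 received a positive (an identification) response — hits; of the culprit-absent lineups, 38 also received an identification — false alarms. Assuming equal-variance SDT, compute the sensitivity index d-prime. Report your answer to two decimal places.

d-prime = 1.51

H = 59/80 = 0.7375
FA = 38/200 = 0.1900
z(0.7375) = 0.6357, z(0.1900) = -0.8779
d' = z(H) − z(FA) = 0.6357 − (-0.8779) = 1.5136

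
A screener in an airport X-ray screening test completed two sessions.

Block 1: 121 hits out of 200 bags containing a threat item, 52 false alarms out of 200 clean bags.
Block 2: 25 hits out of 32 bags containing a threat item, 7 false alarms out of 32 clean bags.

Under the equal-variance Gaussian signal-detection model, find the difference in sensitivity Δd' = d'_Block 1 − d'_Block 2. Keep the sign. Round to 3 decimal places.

Block 1: z(0.6050) = 0.2663, z(0.2600) = -0.6433, d' = 0.9096
Block 2: z(0.7812) = 0.7763, z(0.2188) = -0.7763, d' = 1.5526
Δd' = d'_Block 1 − d'_Block 2 = 0.9096 − 1.5526 = -0.6430
Block 2 has the higher sensitivity.

Δd' = -0.643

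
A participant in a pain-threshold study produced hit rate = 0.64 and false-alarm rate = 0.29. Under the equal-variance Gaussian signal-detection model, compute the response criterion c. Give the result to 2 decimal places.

z(H) = 0.358
z(FA) = -0.553
c = −½·[z(H) + z(FA)] = −0.5 × (0.358 + (-0.553)) = 0.0975

c = 0.10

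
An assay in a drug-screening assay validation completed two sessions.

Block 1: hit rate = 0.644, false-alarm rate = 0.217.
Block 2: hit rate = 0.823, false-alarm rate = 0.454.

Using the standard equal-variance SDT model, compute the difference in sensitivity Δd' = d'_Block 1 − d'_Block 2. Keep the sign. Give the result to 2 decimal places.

Block 1: z(0.644) = 0.369, z(0.217) = -0.782, d' = 1.151
Block 2: z(0.823) = 0.927, z(0.454) = -0.116, d' = 1.043
Δd' = d'_Block 1 − d'_Block 2 = 1.151 − 1.043 = 0.108
Block 1 has the higher sensitivity.

Δd' = 0.11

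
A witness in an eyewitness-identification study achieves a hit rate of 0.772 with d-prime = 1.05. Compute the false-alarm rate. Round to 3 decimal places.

false-alarm rate = 0.380

z(hit rate) = z(0.772) = 0.7454
z(FA) = z(H) − d' = 0.7454 − 1.05 = -0.3046
false-alarm rate = Φ(-0.3046) = 0.3803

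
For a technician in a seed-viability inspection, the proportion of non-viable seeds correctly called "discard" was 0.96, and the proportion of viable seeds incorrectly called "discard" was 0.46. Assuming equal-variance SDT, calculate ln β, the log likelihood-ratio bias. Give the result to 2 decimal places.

ln β = -1.53

z(H) = z(0.96) = 1.751
z(FA) = z(0.46) = -0.100
ln β = −½·[z(H)² − z(FA)²] = −0.5 × (3.066 − 0.010) = -1.528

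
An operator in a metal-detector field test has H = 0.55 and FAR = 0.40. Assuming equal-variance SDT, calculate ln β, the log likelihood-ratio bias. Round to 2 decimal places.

ln β = 0.02

Φ⁻¹(0.55) = 0.126, Φ⁻¹(0.40) = -0.253
ln β = −½·[z(H)² − z(FA)²] = −0.5 × (0.016 − 0.064) = 0.024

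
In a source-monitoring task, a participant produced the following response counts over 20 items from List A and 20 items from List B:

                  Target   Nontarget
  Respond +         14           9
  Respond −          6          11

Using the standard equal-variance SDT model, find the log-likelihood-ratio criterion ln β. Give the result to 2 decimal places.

H = 14/20 = 0.7000
FA = 9/20 = 0.4500
z(H) = 0.524
z(FA) = -0.126
ln β = −½·[z(H)² − z(FA)²] = −0.5 × (0.275 − 0.016) = -0.1295

ln β = -0.13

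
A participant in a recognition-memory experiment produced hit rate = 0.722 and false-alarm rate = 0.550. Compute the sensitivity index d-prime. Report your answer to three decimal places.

d-prime = 0.463

z(H) = z(0.722) = 0.5888
z(FA) = z(0.550) = 0.1257
d' = z(H) − z(FA) = 0.5888 − 0.1257 = 0.4631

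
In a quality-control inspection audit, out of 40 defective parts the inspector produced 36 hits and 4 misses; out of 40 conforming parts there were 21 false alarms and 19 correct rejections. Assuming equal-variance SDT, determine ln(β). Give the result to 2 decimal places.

H = 36/40 = 0.9000
FA = 21/40 = 0.5250
z(0.9000) = 1.282, z(0.5250) = 0.063
ln β = −½·[z(H)² − z(FA)²] = −0.5 × (1.644 − 0.004) = -0.820

ln β = -0.82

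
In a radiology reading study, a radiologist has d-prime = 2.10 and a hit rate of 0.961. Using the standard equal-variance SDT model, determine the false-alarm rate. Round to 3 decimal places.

false-alarm rate = 0.368

z(hit rate) = z(0.961) = 1.7624
z(FA) = z(H) − d' = 1.7624 − 2.10 = -0.3376
false-alarm rate = Φ(-0.3376) = 0.3678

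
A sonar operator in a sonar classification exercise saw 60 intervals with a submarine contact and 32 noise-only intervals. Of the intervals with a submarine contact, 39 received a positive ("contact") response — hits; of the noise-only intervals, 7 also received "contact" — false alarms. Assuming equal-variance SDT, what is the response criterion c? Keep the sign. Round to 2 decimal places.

H = 39/60 = 0.6500
FA = 7/32 = 0.2188
z(0.6500) = 0.3853, z(0.2188) = -0.7763
c = −½·[z(H) + z(FA)] = −0.5 × (0.3853 + (-0.7763)) = 0.1955
c > 0: the sonar operator has a conservative response bias.

c = 0.20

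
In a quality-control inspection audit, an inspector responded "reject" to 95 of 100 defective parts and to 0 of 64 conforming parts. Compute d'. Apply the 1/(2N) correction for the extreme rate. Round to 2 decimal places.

The false-alarm rate is 0/64 = 0, so apply the 1/(2N) correction: FA → 1/(2·64) = 0.00781.
z(H) = z(0.95000) = 1.645
z(FA) = z(0.00781) = -2.418
d' = 1.645 − (-2.418) = 4.063

d' = 4.06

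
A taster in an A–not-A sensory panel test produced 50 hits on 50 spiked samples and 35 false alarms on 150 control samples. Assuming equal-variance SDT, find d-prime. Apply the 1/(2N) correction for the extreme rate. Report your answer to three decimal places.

The hit rate is 50/50 = 1, so apply the 1/(2N) correction: H → 1 − 1/(2·50) = 0.99000.
z(H) = z(0.99000) = 2.3263
z(FA) = z(0.23333) = -0.7279
d' = 2.3263 − (-0.7279) = 3.0542

d-prime = 3.054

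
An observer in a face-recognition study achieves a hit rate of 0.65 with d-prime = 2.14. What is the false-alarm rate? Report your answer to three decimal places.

z(hit rate) = z(0.65) = 0.3853
z(FA) = z(H) − d' = 0.3853 − 2.14 = -1.7547
false-alarm rate = Φ(-1.7547) = 0.0397

false-alarm rate = 0.040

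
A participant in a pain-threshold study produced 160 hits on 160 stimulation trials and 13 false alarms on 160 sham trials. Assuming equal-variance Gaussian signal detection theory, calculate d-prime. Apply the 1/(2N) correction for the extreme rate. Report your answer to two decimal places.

The hit rate is 160/160 = 1, so apply the 1/(2N) correction: H → 1 − 1/(2·160) = 0.99687.
z(H) = z(0.99687) = 2.734
z(FA) = z(0.08125) = -1.397
d' = 2.734 − (-1.397) = 4.131

d-prime = 4.13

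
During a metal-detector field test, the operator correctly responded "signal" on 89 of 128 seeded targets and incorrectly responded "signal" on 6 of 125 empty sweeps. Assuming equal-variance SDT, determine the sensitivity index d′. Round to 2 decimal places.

d′ = 2.18

H = 89/128 = 0.6953
FA = 6/125 = 0.0480
z(H) = 0.5109
z(FA) = -1.6646
d' = z(H) − z(FA) = 0.5109 − (-1.6646) = 2.1755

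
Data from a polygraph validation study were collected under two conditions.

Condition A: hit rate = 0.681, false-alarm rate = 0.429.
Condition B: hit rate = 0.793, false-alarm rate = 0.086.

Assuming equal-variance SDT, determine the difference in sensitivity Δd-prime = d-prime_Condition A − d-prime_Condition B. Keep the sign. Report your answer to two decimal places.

Condition A: z(0.681) = 0.470, z(0.429) = -0.179, d' = 0.649
Condition B: z(0.793) = 0.817, z(0.086) = -1.366, d' = 2.183
Δd' = d'_Condition A − d'_Condition B = 0.649 − 2.183 = -1.534
Condition B has the higher sensitivity.

Δd-prime = -1.53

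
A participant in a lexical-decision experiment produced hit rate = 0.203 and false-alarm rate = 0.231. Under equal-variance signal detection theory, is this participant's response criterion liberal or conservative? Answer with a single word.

conservative

z(H) = -0.831, z(FA) = -0.736
c = −½·(z(H) + z(FA)) = 0.7835
c > 0 → conservative criterion (biased toward responding “no”).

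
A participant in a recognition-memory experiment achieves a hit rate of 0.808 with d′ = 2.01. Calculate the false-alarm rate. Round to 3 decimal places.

z(hit rate) = z(0.808) = 0.8705
z(FA) = z(H) − d' = 0.8705 − 2.01 = -1.1395
false-alarm rate = Φ(-1.1395) = 0.1272

false-alarm rate = 0.127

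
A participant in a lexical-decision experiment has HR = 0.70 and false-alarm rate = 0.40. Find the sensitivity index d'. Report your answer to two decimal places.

d' = 0.78

z(H) = 0.5244
z(FA) = -0.2533
d' = z(H) − z(FA) = 0.5244 − (-0.2533) = 0.7777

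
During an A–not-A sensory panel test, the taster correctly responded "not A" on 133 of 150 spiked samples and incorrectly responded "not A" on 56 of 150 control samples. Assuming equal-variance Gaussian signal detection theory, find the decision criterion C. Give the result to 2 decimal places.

C = -0.44

H = 133/150 = 0.8867
FA = 56/150 = 0.3733
z(0.8867) = 1.2092, z(0.3733) = -0.3231
c = −½·[z(H) + z(FA)] = −0.5 × (1.2092 + (-0.3231)) = -0.44305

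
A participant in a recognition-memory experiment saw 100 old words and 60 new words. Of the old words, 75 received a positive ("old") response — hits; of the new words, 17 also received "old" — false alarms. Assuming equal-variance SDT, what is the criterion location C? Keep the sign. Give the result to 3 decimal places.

H = 75/100 = 0.7500
FA = 17/60 = 0.2833
Φ⁻¹(H) = 0.6745
Φ⁻¹(FA) = -0.5731
c = −½·[z(H) + z(FA)] = −0.5 × (0.6745 + (-0.5731)) = -0.0507

C = -0.051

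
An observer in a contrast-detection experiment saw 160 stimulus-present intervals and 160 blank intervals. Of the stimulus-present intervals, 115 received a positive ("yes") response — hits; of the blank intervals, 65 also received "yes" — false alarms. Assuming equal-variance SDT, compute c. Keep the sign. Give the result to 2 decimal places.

H = 115/160 = 0.7188
FA = 65/160 = 0.4062
Φ⁻¹(0.7188) = 0.5793, Φ⁻¹(0.4062) = -0.2373
c = −½·[z(H) + z(FA)] = −0.5 × (0.5793 + (-0.2373)) = -0.1710
c < 0: the observer has a liberal response bias.

c = -0.17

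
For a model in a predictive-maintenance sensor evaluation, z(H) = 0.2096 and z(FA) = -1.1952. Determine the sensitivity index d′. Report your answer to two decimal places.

d' = z(H) − z(FA) = 0.2096 − (-1.1952) = 1.4048

d′ = 1.40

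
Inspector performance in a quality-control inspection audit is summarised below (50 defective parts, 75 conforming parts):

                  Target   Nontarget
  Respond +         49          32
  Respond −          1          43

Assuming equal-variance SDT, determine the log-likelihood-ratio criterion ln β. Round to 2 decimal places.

ln β = -2.09

H = 49/50 = 0.9800
FA = 32/75 = 0.4267
z(0.9800) = 2.054, z(0.4267) = -0.185
ln β = −½·[z(H)² − z(FA)²] = −0.5 × (4.219 − 0.034) = -2.0925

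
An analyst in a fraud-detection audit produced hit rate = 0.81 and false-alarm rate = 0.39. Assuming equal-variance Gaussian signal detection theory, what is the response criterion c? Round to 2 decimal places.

c = -0.30

z(H) = z(0.81) = 0.878
z(FA) = z(0.39) = -0.279
c = −½·[z(H) + z(FA)] = −0.5 × (0.878 + (-0.279)) = -0.2995
c < 0: the analyst has a liberal response bias.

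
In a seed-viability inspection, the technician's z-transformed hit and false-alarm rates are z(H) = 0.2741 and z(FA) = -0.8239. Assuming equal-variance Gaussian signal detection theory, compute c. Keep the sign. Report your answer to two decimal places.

c = −½·[z(H) + z(FA)] = −½·(0.2741 + (-0.8239)) = 0.2749

c = 0.27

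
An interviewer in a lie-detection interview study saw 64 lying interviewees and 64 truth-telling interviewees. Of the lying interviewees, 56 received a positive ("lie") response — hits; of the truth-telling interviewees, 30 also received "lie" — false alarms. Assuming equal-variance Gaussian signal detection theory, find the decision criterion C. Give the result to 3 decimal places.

C = -0.536

H = 56/64 = 0.8750
FA = 30/64 = 0.4688
z(0.8750) = 1.1503, z(0.4688) = -0.0783
c = −½·[z(H) + z(FA)] = −0.5 × (1.1503 + (-0.0783)) = -0.5360
c < 0: the interviewer has a liberal response bias.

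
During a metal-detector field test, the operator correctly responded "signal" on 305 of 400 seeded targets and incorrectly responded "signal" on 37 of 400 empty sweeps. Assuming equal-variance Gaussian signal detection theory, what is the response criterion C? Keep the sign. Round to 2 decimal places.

C = 0.31

H = 305/400 = 0.7625
FA = 37/400 = 0.0925
z(H) = z(0.7625) = 0.7144
z(FA) = z(0.0925) = -1.3255
c = −½·[z(H) + z(FA)] = −0.5 × (0.7144 + (-1.3255)) = 0.30555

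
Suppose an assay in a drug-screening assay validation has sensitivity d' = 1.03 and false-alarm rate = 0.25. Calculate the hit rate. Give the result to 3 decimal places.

hit rate = 0.639

z(false-alarm rate) = z(0.25) = -0.6745
z(H) = z(FA) + d' = -0.6745 + 1.03 = 0.3555
hit rate = Φ(0.3555) = 0.6389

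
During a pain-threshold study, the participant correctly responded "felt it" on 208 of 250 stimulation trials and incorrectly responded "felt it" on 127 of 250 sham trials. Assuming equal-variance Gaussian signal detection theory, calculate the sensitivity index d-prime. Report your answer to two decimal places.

H = 208/250 = 0.8320
FA = 127/250 = 0.5080
z(0.8320) = 0.962, z(0.5080) = 0.020
d' = z(H) − z(FA) = 0.962 − 0.020 = 0.942

d-prime = 0.94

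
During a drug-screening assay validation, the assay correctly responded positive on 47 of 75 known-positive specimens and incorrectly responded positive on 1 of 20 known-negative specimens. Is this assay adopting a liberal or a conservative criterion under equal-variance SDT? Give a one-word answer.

conservative

z(H) = 0.323, z(FA) = -1.645
c = −½·(z(H) + z(FA)) = 0.661
c > 0 → conservative criterion (biased toward responding “no”).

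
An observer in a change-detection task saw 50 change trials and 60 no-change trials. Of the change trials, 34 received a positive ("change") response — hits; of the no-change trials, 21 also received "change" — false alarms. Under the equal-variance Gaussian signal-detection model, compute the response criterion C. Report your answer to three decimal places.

C = -0.041

H = 34/50 = 0.6800
FA = 21/60 = 0.3500
Φ⁻¹(H) = Φ⁻¹(0.6800) = 0.4677
Φ⁻¹(FA) = Φ⁻¹(0.3500) = -0.3853
c = −½·[z(H) + z(FA)] = −0.5 × (0.4677 + (-0.3853)) = -0.0412
c < 0: the observer has a liberal response bias.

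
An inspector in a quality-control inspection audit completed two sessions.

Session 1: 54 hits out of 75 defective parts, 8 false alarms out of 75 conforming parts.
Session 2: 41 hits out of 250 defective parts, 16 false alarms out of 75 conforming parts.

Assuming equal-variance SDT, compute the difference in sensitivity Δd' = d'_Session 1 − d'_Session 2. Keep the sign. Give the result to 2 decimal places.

Δd' = 2.01

Session 1: z(0.7200) = 0.583, z(0.1067) = -1.244, d' = 1.827
Session 2: z(0.1640) = -0.978, z(0.2133) = -0.795, d' = -0.183
Δd' = d'_Session 1 − d'_Session 2 = 1.827 − (-0.183) = 2.010
Session 1 has the higher sensitivity.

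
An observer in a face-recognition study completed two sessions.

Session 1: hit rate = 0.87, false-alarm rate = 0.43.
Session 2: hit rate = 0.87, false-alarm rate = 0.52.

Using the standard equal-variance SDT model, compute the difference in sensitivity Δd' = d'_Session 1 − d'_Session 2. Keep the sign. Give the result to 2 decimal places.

Δd' = 0.23

Session 1: z(0.87) = 1.126, z(0.43) = -0.176, d' = 1.302
Session 2: z(0.87) = 1.126, z(0.52) = 0.050, d' = 1.076
Δd' = d'_Session 1 − d'_Session 2 = 1.302 − 1.076 = 0.226
Session 1 has the higher sensitivity.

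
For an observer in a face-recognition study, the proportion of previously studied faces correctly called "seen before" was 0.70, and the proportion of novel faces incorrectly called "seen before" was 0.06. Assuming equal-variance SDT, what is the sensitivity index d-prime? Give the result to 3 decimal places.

d-prime = 2.079

z(H) = z(0.70) = 0.5244
z(FA) = z(0.06) = -1.5548
d' = z(H) − z(FA) = 0.5244 − (-1.5548) = 2.0792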